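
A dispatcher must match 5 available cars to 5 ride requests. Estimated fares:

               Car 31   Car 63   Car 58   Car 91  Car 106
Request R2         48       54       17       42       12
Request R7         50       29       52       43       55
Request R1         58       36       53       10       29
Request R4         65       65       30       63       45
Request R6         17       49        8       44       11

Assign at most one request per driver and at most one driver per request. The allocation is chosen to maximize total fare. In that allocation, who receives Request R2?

Optimal: Car 31→Request R4 ($65), Car 63→Request R2 ($54), Car 58→Request R1 ($53), Car 91→Request R6 ($44), Car 106→Request R7 ($55) — total 65+54+53+44+55 = $271.
Column-greedy (each request in turn goes to its best remaining driver) gives $238, worse by 33.
No other one-to-one assignment exceeds $271.
Car 63's own top request is Request R4 ($65), but forcing Car 63→Request R4 and reassigning the rest optimally gives only $265 — worse by 6.

Car 63 receives Request R2.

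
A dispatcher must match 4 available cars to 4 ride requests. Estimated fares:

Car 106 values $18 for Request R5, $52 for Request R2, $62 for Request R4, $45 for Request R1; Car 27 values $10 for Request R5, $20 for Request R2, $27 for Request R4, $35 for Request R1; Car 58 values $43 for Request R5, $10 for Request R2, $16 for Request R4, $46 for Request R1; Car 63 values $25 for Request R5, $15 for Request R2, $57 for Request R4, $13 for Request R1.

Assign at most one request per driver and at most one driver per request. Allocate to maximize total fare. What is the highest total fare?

This is a one-to-one assignment (maximum-weight bipartite matching).
Optimal: Car 106→Request R2 ($52), Car 27→Request R1 ($35), Car 58→Request R5 ($43), Car 63→Request R4 ($57) — total 52+35+43+57 = $187.
Row-greedy (each driver in turn takes its best remaining request) gives $155, worse by 32.
Next-best assignment: Car 106→Request R2, Car 27→Request R5, Car 58→Request R1, Car 63→Request R4 = $165.

Maximum total: $187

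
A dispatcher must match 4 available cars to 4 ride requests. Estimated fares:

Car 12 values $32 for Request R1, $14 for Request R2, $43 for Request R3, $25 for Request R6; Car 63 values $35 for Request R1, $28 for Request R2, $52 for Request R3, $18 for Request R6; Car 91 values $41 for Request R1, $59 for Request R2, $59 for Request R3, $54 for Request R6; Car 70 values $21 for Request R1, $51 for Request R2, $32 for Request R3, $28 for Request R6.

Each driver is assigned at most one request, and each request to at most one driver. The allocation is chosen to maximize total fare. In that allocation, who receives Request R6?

Car 91 receives Request R6.

Optimal: Car 12→Request R1 ($32), Car 63→Request R3 ($52), Car 91→Request R6 ($54), Car 70→Request R2 ($51) — total 32+52+54+51 = $189.
Column-greedy (each request in turn goes to its best remaining driver) gives $169, worse by 20.
Next-best assignment: Car 12→Request R3, Car 63→Request R1, Car 91→Request R6, Car 70→Request R2 = $183.
Checked against all permutations: $189 is optimal.
Car 91's own top request is Request R2 ($59), but forcing Car 91→Request R2 and reassigning the rest optimally gives only $171 — worse by 18.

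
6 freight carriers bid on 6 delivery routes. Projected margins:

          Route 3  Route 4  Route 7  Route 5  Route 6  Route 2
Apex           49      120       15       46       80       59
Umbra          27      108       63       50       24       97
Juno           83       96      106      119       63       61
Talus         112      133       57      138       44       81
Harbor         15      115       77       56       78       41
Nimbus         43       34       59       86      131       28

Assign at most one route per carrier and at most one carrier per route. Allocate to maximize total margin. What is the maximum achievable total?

Maximum total: $656k

Optimal: Apex→Route 4 ($120k), Umbra→Route 2 ($97k), Juno→Route 5 ($119k), Talus→Route 3 ($112k), Harbor→Route 7 ($77k), Nimbus→Route 6 ($131k) — total 120+97+119+112+77+131 = $656k.
Row-greedy (each carrier in turn takes its best remaining route) gives $585k, worse by 71.
Swapping Talus↔Apex (Talus→Route 4 $133k, Apex→Route 3 $49k) loses 50.
No other one-to-one assignment exceeds $656k.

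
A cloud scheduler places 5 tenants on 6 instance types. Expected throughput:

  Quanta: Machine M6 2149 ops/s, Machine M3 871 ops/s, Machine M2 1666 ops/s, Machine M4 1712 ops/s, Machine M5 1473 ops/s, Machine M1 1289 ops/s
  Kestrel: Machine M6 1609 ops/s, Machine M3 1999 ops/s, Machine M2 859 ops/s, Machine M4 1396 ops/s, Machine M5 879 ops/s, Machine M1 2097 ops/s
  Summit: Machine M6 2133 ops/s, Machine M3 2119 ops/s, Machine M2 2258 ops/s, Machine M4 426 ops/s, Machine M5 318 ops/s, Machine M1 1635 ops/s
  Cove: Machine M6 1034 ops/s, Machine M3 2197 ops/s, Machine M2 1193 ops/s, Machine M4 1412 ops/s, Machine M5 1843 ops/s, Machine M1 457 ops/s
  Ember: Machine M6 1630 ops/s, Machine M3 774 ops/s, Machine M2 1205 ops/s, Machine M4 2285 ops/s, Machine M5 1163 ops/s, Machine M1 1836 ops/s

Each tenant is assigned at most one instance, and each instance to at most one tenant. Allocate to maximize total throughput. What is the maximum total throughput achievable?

Max total: 10986 ops/s

This is the linear assignment problem.
Optimal: Quanta→Machine M6 (2149 ops/s), Kestrel→Machine M1 (2097 ops/s), Summit→Machine M2 (2258 ops/s), Cove→Machine M3 (2197 ops/s), Ember→Machine M4 (2285 ops/s) — total 2149+2097+2258+2197+2285 = 10986 ops/s.
Column-greedy (each instance in turn goes to its best remaining tenant) gives 9768 ops/s, worse by 1218.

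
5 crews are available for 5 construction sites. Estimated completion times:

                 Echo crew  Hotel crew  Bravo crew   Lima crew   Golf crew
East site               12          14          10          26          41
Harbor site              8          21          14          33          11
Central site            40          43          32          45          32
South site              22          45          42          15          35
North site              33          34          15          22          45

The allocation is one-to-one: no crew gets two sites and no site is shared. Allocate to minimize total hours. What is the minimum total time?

Optimal: Echo crew→Harbor site (8 hours), Hotel crew→East site (14 hours), Bravo crew→North site (15 hours), Lima crew→South site (15 hours), Golf crew→Central site (32 hours) — total 8+14+15+15+32 = 84 hours.
Min-entry greedy (repeatedly take the single cheapest remaining cell) gives 99 hours, worse by 15.
Swapping Lima crew↔Bravo crew (Lima crew→North site 22 hours, Bravo crew→South site 42 hours) adds 34.

Minimum total: 84 hours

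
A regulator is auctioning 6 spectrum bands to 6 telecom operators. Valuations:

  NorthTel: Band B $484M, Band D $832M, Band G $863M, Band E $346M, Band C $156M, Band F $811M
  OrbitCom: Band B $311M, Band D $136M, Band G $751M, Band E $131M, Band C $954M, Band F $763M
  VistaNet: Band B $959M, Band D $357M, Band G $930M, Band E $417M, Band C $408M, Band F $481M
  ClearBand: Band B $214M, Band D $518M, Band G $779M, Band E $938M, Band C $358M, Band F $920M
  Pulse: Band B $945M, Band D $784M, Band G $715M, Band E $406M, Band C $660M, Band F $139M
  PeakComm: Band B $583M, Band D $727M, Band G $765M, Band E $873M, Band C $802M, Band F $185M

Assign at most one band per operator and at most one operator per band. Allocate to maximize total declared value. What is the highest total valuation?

Optimal: NorthTel→Band D ($832M), OrbitCom→Band C ($954M), VistaNet→Band G ($930M), ClearBand→Band F ($920M), Pulse→Band B ($945M), PeakComm→Band E ($873M) — total 832+954+930+920+945+873 = $5454M.
Column-greedy (each band in turn goes to its best remaining operator) gives $4536M, worse by 918.
Next-best assignment: NorthTel→Band G, OrbitCom→Band C, VistaNet→Band B, ClearBand→Band F, Pulse→Band D, PeakComm→Band E = $5353M.
Swapping PeakComm↔VistaNet (PeakComm→Band G $765M, VistaNet→Band E $417M) loses 621.

Maximum total: $5454M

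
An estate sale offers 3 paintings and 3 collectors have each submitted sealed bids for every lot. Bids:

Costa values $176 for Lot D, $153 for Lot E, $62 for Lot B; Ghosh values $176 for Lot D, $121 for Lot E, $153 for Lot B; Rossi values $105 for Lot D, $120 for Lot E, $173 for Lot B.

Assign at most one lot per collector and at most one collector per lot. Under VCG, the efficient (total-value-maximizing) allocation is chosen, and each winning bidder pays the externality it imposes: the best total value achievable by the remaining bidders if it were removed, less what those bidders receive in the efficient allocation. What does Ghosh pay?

Efficient allocation: Costa→Lot E ($153), Ghosh→Lot D ($176), Rossi→Lot B ($173); total welfare W = $502.
Ghosh receives Lot D at value $176, so the others get W − 176 = $326.
Without Ghosh: best allocation of the remaining 2 bidders over all 3 lots is Costa→Lot D ($176), Rossi→Lot B ($173), total $349.
VCG payment = (others' best without Ghosh) − (others' welfare with Ghosh) = 349 − 326 = $23.

Ghosh pays $23.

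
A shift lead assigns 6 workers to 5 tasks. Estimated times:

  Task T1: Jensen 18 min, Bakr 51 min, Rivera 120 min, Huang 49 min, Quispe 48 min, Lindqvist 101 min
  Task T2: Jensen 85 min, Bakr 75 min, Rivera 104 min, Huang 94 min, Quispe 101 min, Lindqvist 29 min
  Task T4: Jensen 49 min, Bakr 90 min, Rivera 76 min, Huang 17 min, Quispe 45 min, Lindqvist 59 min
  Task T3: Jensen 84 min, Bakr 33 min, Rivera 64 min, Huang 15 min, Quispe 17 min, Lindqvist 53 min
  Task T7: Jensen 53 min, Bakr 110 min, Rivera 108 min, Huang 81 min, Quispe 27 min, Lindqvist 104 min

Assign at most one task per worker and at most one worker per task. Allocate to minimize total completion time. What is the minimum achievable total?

Minimum total: 124 min

Optimal: Jensen→Task T1 (18 min), Lindqvist→Task T2 (29 min), Huang→Task T4 (17 min), Bakr→Task T3 (33 min), Quispe→Task T7 (27 min) — total 18+29+17+33+27 = 124 min.
Column-greedy (each task in turn goes to its cheapest remaining worker) gives 189 min, worse by 65.
Swapping Jensen↔Bakr (Jensen→Task T3 84 min, Bakr→Task T1 51 min) adds 84.
Checked against all permutations: 124 min is optimal.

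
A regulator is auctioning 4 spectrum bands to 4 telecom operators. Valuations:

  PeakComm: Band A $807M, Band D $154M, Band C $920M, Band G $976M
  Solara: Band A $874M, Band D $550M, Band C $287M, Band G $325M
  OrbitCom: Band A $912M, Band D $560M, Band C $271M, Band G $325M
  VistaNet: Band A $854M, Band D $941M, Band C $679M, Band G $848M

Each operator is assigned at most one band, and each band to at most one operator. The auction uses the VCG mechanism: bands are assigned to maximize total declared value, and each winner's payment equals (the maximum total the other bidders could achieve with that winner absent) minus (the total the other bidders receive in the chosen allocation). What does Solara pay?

Solara pays $149M.

Efficient allocation: PeakComm→Band C ($920M), Solara→Band D ($550M), OrbitCom→Band A ($912M), VistaNet→Band G ($848M); total welfare W = $3230M.
Solara receives Band D at value $550M, so the others get W − 550 = $2680M.
Without Solara: best allocation of the remaining 3 bidders over all 4 bands is PeakComm→Band G ($976M), OrbitCom→Band A ($912M), VistaNet→Band D ($941M), total $2829M.
VCG payment = (others' best without Solara) − (others' welfare with Solara) = 2829 − 2680 = $149M.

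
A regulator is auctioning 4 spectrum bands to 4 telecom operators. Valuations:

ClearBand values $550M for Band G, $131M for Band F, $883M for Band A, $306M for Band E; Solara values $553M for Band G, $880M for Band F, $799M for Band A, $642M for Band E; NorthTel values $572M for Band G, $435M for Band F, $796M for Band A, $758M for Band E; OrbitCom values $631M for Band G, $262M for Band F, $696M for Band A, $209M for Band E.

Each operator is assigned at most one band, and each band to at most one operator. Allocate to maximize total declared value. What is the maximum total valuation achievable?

Treat this as an assignment problem: match each operator to one band.
Optimal: ClearBand→Band A ($883M), Solara→Band F ($880M), NorthTel→Band E ($758M), OrbitCom→Band G ($631M) — total 883+880+758+631 = $3152M.
Swapping Solara↔OrbitCom (Solara→Band G $553M, OrbitCom→Band F $262M) loses 696.
Checked against all permutations: $3152M is optimal.

Maximum total: $3152M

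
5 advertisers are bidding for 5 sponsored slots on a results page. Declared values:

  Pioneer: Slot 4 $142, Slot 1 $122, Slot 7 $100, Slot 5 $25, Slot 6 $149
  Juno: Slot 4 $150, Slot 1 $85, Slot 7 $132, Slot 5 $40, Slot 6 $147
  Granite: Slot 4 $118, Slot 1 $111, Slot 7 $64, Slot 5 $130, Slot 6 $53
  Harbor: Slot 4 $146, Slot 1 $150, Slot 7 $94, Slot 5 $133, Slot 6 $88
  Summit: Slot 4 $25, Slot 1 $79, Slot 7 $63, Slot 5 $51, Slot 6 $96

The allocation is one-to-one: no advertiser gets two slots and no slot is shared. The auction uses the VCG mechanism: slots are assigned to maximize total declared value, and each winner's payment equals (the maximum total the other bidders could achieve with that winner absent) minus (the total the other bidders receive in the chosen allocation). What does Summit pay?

Summit pays $25.

Efficient allocation: Pioneer→Slot 4 ($142), Juno→Slot 7 ($132), Granite→Slot 5 ($130), Harbor→Slot 1 ($150), Summit→Slot 6 ($96); total welfare W = $650.
Summit receives Slot 6 at value $96, so the others get W − 96 = $554.
Without Summit: best allocation of the remaining 4 bidders over all 5 slots is Pioneer→Slot 6 ($149), Juno→Slot 4 ($150), Granite→Slot 5 ($130), Harbor→Slot 1 ($150), total $579.
VCG payment = (others' best without Summit) − (others' welfare with Summit) = 579 − 554 = $25.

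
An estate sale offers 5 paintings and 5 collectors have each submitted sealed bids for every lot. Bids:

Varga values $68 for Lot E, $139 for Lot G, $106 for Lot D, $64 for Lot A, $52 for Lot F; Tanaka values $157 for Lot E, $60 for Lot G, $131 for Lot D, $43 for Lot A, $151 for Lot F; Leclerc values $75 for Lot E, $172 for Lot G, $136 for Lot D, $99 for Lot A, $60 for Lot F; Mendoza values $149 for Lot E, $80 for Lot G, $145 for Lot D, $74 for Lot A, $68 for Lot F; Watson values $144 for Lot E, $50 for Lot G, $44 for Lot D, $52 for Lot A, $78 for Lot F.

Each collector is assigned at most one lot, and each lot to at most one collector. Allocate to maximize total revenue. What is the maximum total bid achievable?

Max total: $678

Treat this as an assignment problem: match each collector to one lot.
Optimal: Varga→Lot G ($139), Tanaka→Lot F ($151), Leclerc→Lot A ($99), Mendoza→Lot D ($145), Watson→Lot E ($144) — total 139+151+99+145+144 = $678.
Column-greedy (each lot in turn goes to its best remaining collector) gives $616, worse by 62.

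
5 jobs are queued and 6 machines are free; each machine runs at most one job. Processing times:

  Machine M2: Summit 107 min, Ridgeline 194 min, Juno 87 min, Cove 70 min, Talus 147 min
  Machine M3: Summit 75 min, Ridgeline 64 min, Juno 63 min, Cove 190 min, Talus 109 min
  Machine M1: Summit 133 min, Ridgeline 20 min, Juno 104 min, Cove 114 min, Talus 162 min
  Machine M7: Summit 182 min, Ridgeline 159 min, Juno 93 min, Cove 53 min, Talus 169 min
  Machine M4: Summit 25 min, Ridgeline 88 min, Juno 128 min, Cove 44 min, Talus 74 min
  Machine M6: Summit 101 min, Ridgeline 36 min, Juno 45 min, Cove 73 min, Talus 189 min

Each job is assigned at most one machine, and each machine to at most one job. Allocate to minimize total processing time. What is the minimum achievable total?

Optimal: Summit→Machine M4 (25 min), Ridgeline→Machine M1 (20 min), Juno→Machine M6 (45 min), Cove→Machine M7 (53 min), Talus→Machine M3 (109 min) — total 25+20+45+53+109 = 252 min.
Column-greedy (each machine in turn goes to its cheapest remaining job) gives 347 min, worse by 95.
Checked against all permutations: 252 min is optimal.

Minimum total: 252 min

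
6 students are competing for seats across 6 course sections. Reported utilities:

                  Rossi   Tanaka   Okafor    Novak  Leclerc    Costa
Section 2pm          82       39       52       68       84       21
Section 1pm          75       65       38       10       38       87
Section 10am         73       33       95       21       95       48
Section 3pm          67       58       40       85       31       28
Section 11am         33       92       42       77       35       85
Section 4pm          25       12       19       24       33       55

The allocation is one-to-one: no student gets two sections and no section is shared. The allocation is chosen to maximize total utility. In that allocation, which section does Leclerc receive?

Optimal: Rossi→Section 1pm (75 points), Tanaka→Section 11am (92 points), Okafor→Section 10am (95 points), Novak→Section 3pm (85 points), Leclerc→Section 2pm (84 points), Costa→Section 4pm (55 points) — total 75+92+95+85+84+55 = 486 points.
Column-greedy (each section in turn goes to its best remaining student) gives 468 points, worse by 18.
Next-best assignment: Rossi→Section 2pm, Tanaka→Section 11am, Okafor→Section 10am, Novak→Section 3pm, Leclerc→Section 4pm, Costa→Section 1pm = 474 points.
Leclerc's own top section is Section 10am (95 points), but forcing Leclerc→Section 10am and reassigning the rest optimally gives only 460 points — worse by 26.

Leclerc receives Section 2pm.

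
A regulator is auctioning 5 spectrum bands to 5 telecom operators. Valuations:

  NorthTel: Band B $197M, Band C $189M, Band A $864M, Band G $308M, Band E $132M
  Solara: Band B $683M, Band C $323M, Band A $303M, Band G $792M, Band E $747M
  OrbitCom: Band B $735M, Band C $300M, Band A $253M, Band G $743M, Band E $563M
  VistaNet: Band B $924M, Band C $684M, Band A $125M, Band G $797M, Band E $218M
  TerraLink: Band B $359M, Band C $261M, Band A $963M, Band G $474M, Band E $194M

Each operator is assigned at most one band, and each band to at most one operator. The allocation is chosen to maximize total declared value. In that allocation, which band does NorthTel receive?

NorthTel receives Band C.

Optimal: NorthTel→Band C ($189M), Solara→Band E ($747M), OrbitCom→Band G ($743M), VistaNet→Band B ($924M), TerraLink→Band A ($963M) — total 189+747+743+924+963 = $3566M.
Column-greedy (each band in turn goes to its best remaining operator) gives $3085M, worse by 481.
Swapping NorthTel↔Solara (NorthTel→Band E $132M, Solara→Band C $323M) loses 481.
NorthTel's own top band is Band A ($864M), but forcing NorthTel→Band A and reassigning the rest optimally gives only $3539M — worse by 27.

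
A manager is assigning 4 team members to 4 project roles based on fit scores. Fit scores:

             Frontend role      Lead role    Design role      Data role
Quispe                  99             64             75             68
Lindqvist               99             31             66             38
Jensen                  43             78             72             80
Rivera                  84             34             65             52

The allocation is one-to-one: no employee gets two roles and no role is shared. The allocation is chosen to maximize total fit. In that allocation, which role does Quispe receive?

Optimal: Quispe→Data role (68 pts), Lindqvist→Frontend role (99 pts), Jensen→Lead role (78 pts), Rivera→Design role (65 pts) — total 68+99+78+65 = 310 pts.
Quispe's own top role is Frontend role (99 pts), but forcing Quispe→Frontend role and reassigning the rest optimally gives only 295 pts — worse by 15.

Quispe receives Data role.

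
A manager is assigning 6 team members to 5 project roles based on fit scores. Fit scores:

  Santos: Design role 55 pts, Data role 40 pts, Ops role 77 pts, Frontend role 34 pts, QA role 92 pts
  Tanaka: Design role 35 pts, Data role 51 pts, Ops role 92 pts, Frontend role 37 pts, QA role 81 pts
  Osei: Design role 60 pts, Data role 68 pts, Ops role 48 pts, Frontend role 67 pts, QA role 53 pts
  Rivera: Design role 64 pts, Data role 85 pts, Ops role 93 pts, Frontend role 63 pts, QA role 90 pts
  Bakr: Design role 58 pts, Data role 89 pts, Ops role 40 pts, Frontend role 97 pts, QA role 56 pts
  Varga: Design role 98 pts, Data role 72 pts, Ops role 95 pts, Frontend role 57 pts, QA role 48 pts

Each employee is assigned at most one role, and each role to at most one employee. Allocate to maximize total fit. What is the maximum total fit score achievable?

Maximum total: 464 pts

Optimal: Varga→Design role (98 pts), Rivera→Data role (85 pts), Tanaka→Ops role (92 pts), Bakr→Frontend role (97 pts), Santos→QA role (92 pts) — total 98+85+92+97+92 = 464 pts.
Column-greedy (each role in turn goes to its best remaining employee) gives 439 pts, worse by 25.
Next-best assignment: Varga→Design role, Osei→Data role, Rivera→Ops role, Bakr→Frontend role, Santos→QA role = 448 pts.
Swapping Rivera↔Tanaka (Rivera→Ops role 93 pts, Tanaka→Data role 51 pts) loses 33.
Every other assignment is strictly worse.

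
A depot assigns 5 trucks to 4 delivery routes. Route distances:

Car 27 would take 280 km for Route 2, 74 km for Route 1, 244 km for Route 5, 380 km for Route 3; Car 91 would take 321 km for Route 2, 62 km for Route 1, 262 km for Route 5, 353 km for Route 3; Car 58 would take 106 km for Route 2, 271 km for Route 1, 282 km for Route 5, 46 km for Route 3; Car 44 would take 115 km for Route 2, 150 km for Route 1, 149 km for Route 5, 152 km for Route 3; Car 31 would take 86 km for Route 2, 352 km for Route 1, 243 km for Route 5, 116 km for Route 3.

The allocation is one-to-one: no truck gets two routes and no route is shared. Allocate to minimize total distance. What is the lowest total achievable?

This is a one-to-one assignment (minimum-cost bipartite matching).
Optimal: Car 31→Route 2 (86 km), Car 91→Route 1 (62 km), Car 44→Route 5 (149 km), Car 58→Route 3 (46 km) — total 86+62+149+46 = 343 km.
Row-greedy (each truck in turn takes its cheapest remaining route) gives 497 km, worse by 154.
Next-best assignment: Car 31→Route 2, Car 27→Route 1, Car 44→Route 5, Car 58→Route 3 = 355 km.
Swapping Car 58↔Car 44 (Car 58→Route 5 282 km, Car 44→Route 3 152 km) adds 239.
No other one-to-one assignment undercuts 343 km.

Minimum total: 343 km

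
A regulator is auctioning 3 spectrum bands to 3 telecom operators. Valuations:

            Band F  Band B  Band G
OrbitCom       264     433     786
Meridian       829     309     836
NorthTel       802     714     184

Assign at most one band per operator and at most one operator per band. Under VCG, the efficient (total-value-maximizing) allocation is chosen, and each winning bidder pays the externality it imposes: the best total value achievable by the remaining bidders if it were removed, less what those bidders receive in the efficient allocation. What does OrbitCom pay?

OrbitCom pays $95M.

Efficient allocation: OrbitCom→Band G ($786M), Meridian→Band F ($829M), NorthTel→Band B ($714M); total welfare W = $2329M.
OrbitCom receives Band G at value $786M, so the others get W − 786 = $1543M.
Without OrbitCom: best allocation of the remaining 2 bidders over all 3 bands is Meridian→Band G ($836M), NorthTel→Band F ($802M), total $1638M.
VCG payment = (others' best without OrbitCom) − (others' welfare with OrbitCom) = 1638 − 1543 = $95M.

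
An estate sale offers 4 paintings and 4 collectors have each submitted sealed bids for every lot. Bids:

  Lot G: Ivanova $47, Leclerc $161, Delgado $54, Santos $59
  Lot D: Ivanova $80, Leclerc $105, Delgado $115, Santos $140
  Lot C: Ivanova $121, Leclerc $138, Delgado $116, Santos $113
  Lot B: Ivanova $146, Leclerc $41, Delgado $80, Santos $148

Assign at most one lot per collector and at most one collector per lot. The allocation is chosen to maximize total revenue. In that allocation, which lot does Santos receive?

This is the linear assignment problem.
Optimal: Ivanova→Lot B ($146), Leclerc→Lot G ($161), Delgado→Lot C ($116), Santos→Lot D ($140) — total 146+161+116+140 = $563.
Santos's own top lot is Lot B ($148), but forcing Santos→Lot B and reassigning the rest optimally gives only $545 — worse by 18.

Santos receives Lot D.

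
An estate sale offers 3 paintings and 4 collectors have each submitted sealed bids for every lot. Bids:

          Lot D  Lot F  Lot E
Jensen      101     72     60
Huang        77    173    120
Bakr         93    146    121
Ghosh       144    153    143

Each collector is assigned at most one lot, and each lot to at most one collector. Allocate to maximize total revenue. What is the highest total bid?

Maximum total: $438

Optimal: Ghosh→Lot D ($144), Huang→Lot F ($173), Bakr→Lot E ($121) — total 144+173+121 = $438.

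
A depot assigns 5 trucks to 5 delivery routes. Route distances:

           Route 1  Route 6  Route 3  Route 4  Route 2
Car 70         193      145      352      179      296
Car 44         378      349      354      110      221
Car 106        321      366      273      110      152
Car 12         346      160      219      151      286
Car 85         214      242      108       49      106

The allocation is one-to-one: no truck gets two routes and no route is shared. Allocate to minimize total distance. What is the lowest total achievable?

Optimal: Car 70→Route 1 (193 km), Car 44→Route 4 (110 km), Car 106→Route 2 (152 km), Car 12→Route 6 (160 km), Car 85→Route 3 (108 km) — total 193+110+152+160+108 = 723 km.
Min-entry greedy (repeatedly take the single cheapest remaining cell) gives 943 km, worse by 220.
Next-best assignment: Car 70→Route 1, Car 44→Route 2, Car 106→Route 4, Car 12→Route 6, Car 85→Route 3 = 792 km.

Min total: 723 km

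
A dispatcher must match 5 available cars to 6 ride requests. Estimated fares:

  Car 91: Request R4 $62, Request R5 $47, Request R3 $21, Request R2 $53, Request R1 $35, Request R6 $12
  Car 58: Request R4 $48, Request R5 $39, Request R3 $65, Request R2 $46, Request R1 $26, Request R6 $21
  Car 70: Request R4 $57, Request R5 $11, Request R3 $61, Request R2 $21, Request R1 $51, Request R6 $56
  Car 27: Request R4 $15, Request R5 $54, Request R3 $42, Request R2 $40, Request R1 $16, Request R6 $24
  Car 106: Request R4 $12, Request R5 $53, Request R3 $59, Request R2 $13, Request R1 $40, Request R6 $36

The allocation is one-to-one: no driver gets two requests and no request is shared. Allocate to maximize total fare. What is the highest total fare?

Maximum total: $277

Optimal: Car 91→Request R4 ($62), Car 58→Request R3 ($65), Car 70→Request R6 ($56), Car 27→Request R5 ($54), Car 106→Request R1 ($40) — total 62+65+56+54+40 = $277.
Column-greedy (each request in turn goes to its best remaining driver) gives $242, worse by 35.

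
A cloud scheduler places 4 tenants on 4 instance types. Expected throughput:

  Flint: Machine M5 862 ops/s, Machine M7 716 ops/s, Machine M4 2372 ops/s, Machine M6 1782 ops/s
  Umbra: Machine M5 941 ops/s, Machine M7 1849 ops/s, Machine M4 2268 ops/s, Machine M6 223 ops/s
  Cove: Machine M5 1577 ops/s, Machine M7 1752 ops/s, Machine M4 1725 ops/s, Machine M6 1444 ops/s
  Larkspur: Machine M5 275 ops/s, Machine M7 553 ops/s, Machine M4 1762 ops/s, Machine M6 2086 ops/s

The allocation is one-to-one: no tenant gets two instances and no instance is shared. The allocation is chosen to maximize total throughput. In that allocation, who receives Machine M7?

Optimal: Flint→Machine M4 (2372 ops/s), Umbra→Machine M7 (1849 ops/s), Cove→Machine M5 (1577 ops/s), Larkspur→Machine M6 (2086 ops/s) — total 2372+1849+1577+2086 = 7884 ops/s.
Next-best assignment: Flint→Machine M4, Umbra→Machine M5, Cove→Machine M7, Larkspur→Machine M6 = 7151 ops/s.
Every other assignment is strictly worse.
Umbra's own top instance is Machine M4 (2268 ops/s), but forcing Umbra→Machine M4 and reassigning the rest optimally gives only 6968 ops/s — worse by 916.

Umbra receives Machine M7.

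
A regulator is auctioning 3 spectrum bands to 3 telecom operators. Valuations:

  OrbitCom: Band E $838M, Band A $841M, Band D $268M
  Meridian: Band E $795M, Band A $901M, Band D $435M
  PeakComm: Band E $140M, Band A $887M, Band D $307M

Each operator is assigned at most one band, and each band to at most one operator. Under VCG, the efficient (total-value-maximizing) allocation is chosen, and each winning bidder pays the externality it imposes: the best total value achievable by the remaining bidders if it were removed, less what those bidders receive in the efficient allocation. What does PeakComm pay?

PeakComm pays $466M.

Efficient allocation: OrbitCom→Band E ($838M), Meridian→Band D ($435M), PeakComm→Band A ($887M); total welfare W = $2160M.
PeakComm receives Band A at value $887M, so the others get W − 887 = $1273M.
Without PeakComm: best allocation of the remaining 2 bidders over all 3 bands is OrbitCom→Band E ($838M), Meridian→Band A ($901M), total $1739M.
VCG payment = (others' best without PeakComm) − (others' welfare with PeakComm) = 1739 − 1273 = $466M.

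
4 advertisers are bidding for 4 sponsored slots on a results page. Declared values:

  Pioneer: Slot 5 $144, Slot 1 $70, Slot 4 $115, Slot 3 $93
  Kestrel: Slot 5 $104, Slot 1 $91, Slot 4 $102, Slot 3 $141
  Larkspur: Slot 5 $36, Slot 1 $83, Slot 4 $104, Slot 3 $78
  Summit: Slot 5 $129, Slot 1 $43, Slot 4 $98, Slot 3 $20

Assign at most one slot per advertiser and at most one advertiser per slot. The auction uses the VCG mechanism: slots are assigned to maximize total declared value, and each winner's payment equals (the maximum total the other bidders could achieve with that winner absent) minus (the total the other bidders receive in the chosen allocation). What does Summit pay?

Efficient allocation: Pioneer→Slot 4 ($115), Kestrel→Slot 3 ($141), Larkspur→Slot 1 ($83), Summit→Slot 5 ($129); total welfare W = $468.
Summit receives Slot 5 at value $129, so the others get W − 129 = $339.
Without Summit: best allocation of the remaining 3 bidders over all 4 slots is Pioneer→Slot 5 ($144), Kestrel→Slot 3 ($141), Larkspur→Slot 4 ($104), total $389.
VCG payment = (others' best without Summit) − (others' welfare with Summit) = 389 − 339 = $50.

Summit pays $50.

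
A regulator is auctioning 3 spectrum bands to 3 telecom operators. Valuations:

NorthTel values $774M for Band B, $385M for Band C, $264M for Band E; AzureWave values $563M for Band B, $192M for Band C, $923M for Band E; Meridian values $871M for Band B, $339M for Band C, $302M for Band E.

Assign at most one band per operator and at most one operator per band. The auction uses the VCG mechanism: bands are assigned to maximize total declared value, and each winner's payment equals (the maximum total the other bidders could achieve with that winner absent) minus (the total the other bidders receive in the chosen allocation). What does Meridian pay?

Meridian pays $389M.

Efficient allocation: NorthTel→Band C ($385M), AzureWave→Band E ($923M), Meridian→Band B ($871M); total welfare W = $2179M.
Meridian receives Band B at value $871M, so the others get W − 871 = $1308M.
Without Meridian: best allocation of the remaining 2 bidders over all 3 bands is NorthTel→Band B ($774M), AzureWave→Band E ($923M), total $1697M.
VCG payment = (others' best without Meridian) − (others' welfare with Meridian) = 1697 − 1308 = $389M.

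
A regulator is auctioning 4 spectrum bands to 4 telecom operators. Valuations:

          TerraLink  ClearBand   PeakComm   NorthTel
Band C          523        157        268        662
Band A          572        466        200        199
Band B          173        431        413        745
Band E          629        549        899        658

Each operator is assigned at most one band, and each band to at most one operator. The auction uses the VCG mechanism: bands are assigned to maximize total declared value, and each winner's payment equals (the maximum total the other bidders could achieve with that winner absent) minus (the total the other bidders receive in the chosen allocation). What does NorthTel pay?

NorthTel pays $14M.

Efficient allocation: TerraLink→Band C ($523M), ClearBand→Band A ($466M), PeakComm→Band E ($899M), NorthTel→Band B ($745M); total welfare W = $2633M.
NorthTel receives Band B at value $745M, so the others get W − 745 = $1888M.
Without NorthTel: best allocation of the remaining 3 bidders over all 4 bands is TerraLink→Band A ($572M), ClearBand→Band B ($431M), PeakComm→Band E ($899M), total $1902M.
VCG payment = (others' best without NorthTel) − (others' welfare with NorthTel) = 1902 − 1888 = $14M.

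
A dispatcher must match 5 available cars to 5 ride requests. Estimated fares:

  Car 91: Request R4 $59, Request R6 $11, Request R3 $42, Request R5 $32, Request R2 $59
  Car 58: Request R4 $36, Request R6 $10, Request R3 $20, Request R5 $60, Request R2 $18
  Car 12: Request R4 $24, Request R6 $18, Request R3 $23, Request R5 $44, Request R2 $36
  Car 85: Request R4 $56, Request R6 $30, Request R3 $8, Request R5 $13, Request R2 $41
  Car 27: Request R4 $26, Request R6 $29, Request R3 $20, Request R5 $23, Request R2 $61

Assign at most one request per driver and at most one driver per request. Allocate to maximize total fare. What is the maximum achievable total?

This is a one-to-one assignment (maximum-weight bipartite matching).
Optimal: Car 91→Request R3 ($42), Car 58→Request R5 ($60), Car 12→Request R6 ($18), Car 85→Request R4 ($56), Car 27→Request R2 ($61) — total 42+60+18+56+61 = $237.
Row-greedy (each driver in turn takes its best remaining request) gives $205, worse by 32.
Swapping Car 58↔Car 27 (Car 58→Request R2 $18, Car 27→Request R5 $23) loses 80.

Max total: $237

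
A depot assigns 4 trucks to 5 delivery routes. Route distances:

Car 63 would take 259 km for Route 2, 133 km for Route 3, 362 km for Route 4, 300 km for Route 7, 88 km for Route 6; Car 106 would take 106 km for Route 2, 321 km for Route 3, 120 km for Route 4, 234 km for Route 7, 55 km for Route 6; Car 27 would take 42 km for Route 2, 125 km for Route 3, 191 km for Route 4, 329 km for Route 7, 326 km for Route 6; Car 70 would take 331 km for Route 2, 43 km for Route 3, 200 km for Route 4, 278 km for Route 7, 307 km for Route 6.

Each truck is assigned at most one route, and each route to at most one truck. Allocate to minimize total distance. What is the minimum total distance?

Min total: 293 km

Optimal: Car 63→Route 6 (88 km), Car 106→Route 4 (120 km), Car 27→Route 2 (42 km), Car 70→Route 3 (43 km) — total 88+120+42+43 = 293 km.
Column-greedy (each route in turn goes to its cheapest remaining truck) gives 505 km, worse by 212.
Swapping Car 27↔Car 70 (Car 27→Route 3 125 km, Car 70→Route 2 331 km) adds 371.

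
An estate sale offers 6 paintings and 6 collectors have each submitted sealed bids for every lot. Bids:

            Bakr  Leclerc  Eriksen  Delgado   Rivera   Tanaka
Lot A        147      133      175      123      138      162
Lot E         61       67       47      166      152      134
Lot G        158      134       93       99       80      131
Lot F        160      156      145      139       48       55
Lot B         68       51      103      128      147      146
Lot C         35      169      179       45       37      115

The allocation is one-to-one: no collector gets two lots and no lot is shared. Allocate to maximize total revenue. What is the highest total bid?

Max total: $968

Optimal: Bakr→Lot G ($158), Leclerc→Lot F ($156), Eriksen→Lot C ($179), Delgado→Lot E ($166), Rivera→Lot B ($147), Tanaka→Lot A ($162) — total 158+156+179+166+147+162 = $968.
Column-greedy (each lot in turn goes to its best remaining collector) gives $917, worse by 51.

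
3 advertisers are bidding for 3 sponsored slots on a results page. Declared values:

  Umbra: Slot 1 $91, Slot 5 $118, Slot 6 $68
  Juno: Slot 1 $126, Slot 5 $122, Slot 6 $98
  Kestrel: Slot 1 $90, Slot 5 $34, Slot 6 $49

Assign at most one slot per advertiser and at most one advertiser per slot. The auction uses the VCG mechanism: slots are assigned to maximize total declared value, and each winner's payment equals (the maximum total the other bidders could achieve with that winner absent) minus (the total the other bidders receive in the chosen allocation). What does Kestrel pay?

Efficient allocation: Umbra→Slot 5 ($118), Juno→Slot 6 ($98), Kestrel→Slot 1 ($90); total welfare W = $306.
Kestrel receives Slot 1 at value $90, so the others get W − 90 = $216.
Without Kestrel: best allocation of the remaining 2 bidders over all 3 slots is Umbra→Slot 5 ($118), Juno→Slot 1 ($126), total $244.
VCG payment = (others' best without Kestrel) − (others' welfare with Kestrel) = 244 − 216 = $28.

Kestrel pays $28.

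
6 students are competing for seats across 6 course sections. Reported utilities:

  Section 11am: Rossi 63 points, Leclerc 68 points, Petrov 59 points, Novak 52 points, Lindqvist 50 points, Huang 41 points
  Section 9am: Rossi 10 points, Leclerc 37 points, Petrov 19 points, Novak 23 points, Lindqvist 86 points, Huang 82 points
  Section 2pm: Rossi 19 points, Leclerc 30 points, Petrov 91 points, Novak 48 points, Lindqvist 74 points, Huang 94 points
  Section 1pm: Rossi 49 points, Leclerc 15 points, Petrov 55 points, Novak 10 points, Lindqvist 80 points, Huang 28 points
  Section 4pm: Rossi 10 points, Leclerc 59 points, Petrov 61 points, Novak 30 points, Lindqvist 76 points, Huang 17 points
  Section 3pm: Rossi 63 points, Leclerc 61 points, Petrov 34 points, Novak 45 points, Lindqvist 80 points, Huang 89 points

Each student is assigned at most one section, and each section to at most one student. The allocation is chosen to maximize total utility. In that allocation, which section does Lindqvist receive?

Lindqvist receives Section 1pm.

Treat this as an assignment problem: match each student to one section.
Optimal: Rossi→Section 3pm (63 points), Leclerc→Section 4pm (59 points), Petrov→Section 2pm (91 points), Novak→Section 11am (52 points), Lindqvist→Section 1pm (80 points), Huang→Section 9am (82 points) — total 63+59+91+52+80+82 = 427 points.
Row-greedy (each student in turn takes its best remaining section) gives 359 points, worse by 68.
Next-best assignment: Rossi→Section 1pm, Leclerc→Section 4pm, Petrov→Section 2pm, Novak→Section 11am, Lindqvist→Section 9am, Huang→Section 3pm = 426 points.
No other one-to-one assignment exceeds 427 points.
Lindqvist's own top section is Section 9am (86 points), but forcing Lindqvist→Section 9am and reassigning the rest optimally gives only 426 points — worse by 1.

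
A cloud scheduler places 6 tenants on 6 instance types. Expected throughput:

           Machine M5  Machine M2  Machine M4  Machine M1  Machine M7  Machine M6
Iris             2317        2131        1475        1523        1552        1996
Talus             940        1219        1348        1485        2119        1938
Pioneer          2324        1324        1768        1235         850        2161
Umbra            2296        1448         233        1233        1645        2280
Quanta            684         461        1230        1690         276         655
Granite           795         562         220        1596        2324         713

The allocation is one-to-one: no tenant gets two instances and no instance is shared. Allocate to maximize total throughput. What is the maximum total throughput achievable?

This is the linear assignment problem.
Optimal: Iris→Machine M2 (2131 ops/s), Talus→Machine M6 (1938 ops/s), Pioneer→Machine M4 (1768 ops/s), Umbra→Machine M5 (2296 ops/s), Quanta→Machine M1 (1690 ops/s), Granite→Machine M7 (2324 ops/s) — total 2131+1938+1768+2296+1690+2324 = 12147 ops/s.
Row-greedy (each tenant in turn takes its best remaining instance) gives 9955 ops/s, worse by 2192.
Checked against all permutations: 12147 ops/s is optimal.

Maximum total: 12147 ops/s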